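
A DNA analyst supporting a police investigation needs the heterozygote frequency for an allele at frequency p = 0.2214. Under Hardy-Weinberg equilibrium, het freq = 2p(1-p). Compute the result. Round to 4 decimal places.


Hardy-Weinberg heterozygote frequency:
q = 1 - p = 1 - 0.2214 = 0.7786
2pq = 2 * 0.2214 * 0.7786 = 0.3448

0.3448


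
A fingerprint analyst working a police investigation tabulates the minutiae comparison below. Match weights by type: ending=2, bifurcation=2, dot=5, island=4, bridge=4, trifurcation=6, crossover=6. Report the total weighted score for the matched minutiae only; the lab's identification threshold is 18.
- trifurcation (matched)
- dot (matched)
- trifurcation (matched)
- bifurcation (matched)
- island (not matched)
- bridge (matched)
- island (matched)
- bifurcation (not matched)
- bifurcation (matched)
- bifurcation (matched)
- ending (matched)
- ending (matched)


Weighted minutiae match score:
  trifurcation: matched, +6 (running total 6)
  dot: matched, +5 (running total 11)
  trifurcation: matched, +6 (running total 17)
  bifurcation: matched, +2 (running total 19)
  island: not matched, +0
  bridge: matched, +4 (running total 23)
  island: matched, +4 (running total 27)
  bifurcation: not matched, +0
  bifurcation: matched, +2 (running total 29)
  bifurcation: matched, +2 (running total 31)
  ending: matched, +2 (running total 33)
  ending: matched, +2 (running total 35)
Total score = 35
Threshold = 18; verdict = identification

35


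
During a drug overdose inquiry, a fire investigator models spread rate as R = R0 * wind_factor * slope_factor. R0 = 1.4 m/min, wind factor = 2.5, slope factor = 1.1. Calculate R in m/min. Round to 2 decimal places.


Fire spread rate calculation:
R = R0 * wind_factor * slope_factor
= 1.4 * 2.5 * 1.1
= 3.5 * 1.1
= 3.85 m/min

3.85


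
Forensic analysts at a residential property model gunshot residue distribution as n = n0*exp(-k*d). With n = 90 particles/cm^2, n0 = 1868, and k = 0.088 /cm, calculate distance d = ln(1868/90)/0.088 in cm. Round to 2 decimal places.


GSR distance calculation:
n0/n = 1868 / 90 = 20.755556
ln(n0/n) = 3.032814
d = 3.032814 / 0.088 = 34.46 cm

34.46


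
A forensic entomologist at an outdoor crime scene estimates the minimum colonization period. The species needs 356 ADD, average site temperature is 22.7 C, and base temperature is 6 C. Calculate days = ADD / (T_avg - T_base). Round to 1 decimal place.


Insect development time:
Effective temperature = avg_temp - T_base = 22.7 - 6 = 16.7 C
Days = ADD / effective_temp = 356 / 16.7 = 21.3 days

21.3


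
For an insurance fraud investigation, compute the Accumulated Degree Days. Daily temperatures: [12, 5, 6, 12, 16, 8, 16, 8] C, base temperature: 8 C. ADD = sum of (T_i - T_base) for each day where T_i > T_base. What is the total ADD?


Computing ADD day by day:
Day 1: max(0, 12 - 8) = 4
Day 2: max(0, 5 - 8) = 0
Day 3: max(0, 6 - 8) = 0
Day 4: max(0, 12 - 8) = 4
Day 5: max(0, 16 - 8) = 8
Day 6: max(0, 8 - 8) = 0
Day 7: max(0, 16 - 8) = 8
Day 8: max(0, 8 - 8) = 0
Total ADD = 24

24


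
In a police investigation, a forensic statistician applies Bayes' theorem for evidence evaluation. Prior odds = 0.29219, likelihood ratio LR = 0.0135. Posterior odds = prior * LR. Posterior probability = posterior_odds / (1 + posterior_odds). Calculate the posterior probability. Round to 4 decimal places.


Bayesian evidence evaluation:
Posterior odds = prior_odds * LR = 0.29219 * 0.0135 = 0.003944565
Posterior probability = posterior_odds / (1 + posterior_odds)
= 0.003944565 / (1 + 0.003944565)
= 0.003944565 / 1.003944565
= 0.0039

0.0039


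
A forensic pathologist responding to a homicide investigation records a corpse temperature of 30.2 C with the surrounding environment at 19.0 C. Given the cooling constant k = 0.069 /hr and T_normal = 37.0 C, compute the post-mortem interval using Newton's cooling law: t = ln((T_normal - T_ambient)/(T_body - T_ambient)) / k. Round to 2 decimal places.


Using Newton's law of cooling:
t = ln((T_normal - T_ambient) / (T_body - T_ambient)) / k
T_normal - T_ambient = 18.0
T_body - T_ambient = 11.2
Ratio = 1.607143
ln(ratio) = 0.474458
t = 0.474458 / 0.069 = 6.88 hours

6.88


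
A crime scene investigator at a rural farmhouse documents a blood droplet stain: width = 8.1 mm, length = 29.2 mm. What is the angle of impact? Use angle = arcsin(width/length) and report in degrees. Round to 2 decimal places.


Blood spatter impact angle calculation:
width / length = 8.1 / 29.2 = 0.277397
angle = arcsin(0.277397)
angle = 16.10 degrees

16.10


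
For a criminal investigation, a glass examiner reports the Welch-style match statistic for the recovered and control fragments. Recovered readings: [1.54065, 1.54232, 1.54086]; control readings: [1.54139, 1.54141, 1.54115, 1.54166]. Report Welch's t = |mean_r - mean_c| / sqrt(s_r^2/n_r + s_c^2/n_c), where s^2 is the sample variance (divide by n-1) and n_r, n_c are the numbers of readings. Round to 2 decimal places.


Welch's t-criterion for glass RI comparison:
Recovered mean = sum / n_r = 4.62383 / 3 = 1.5412767
Control mean = sum / n_c = 6.16561 / 4 = 1.5414025
Recovered sample variance s_r^2 = 8.27433e-07
Control sample variance s_c^2 = 4.3425e-08
Welch SE (unpooled) = sqrt(s_r^2/n_r + s_c^2/n_c) = sqrt(2.75811e-07 + 1.08563e-08) = sqrt(2.86667e-07) = 0.000535413
|mean_r - mean_c| = 0.000125833
t = 0.000125833 / 0.000535413 = 0.24

0.24


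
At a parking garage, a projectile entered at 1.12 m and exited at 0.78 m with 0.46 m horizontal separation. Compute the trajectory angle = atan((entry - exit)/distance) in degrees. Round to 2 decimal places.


Bullet trajectory angle:
Height difference = 1.12 - 0.78 = 0.34 m
angle = atan(0.34 / 0.46)
angle = atan(0.73913)
angle = 36.47 degrees

36.47


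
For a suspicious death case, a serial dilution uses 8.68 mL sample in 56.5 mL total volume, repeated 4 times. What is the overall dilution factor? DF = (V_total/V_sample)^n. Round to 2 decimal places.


Dilution factor calculation:
Single dilution = V_total / V_sample = 56.5 / 8.68 ≈ 6.509217
Number of dilutions = 4
Total DF = (56.5 / 8.68)^4 (full precision, rounded at the end) = 1795.21

1795.21


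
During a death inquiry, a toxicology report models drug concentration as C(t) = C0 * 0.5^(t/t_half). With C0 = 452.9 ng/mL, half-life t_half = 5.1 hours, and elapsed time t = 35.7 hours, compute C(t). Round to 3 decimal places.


Drug concentration decay:
Number of half-lives = t / t_half = 35.7 / 5.1 = 7
Decay factor = 0.5^7 = 0.0078125
C(t) = 452.9 * 0.0078125 = 3.538 ng/mL

3.538


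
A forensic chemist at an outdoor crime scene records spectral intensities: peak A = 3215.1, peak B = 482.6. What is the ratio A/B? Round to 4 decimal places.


Spectral peak ratio:
Peak A = 3215.1 counts
Peak B = 482.6 counts
Ratio = 3215.1 / 482.6 = 6.6620

6.6620


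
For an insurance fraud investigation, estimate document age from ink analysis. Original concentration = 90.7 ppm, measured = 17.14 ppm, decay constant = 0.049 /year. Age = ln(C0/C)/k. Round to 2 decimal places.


Document age estimation:
C0/C = 90.7 / 17.14 = 5.291715
ln(C0/C) = 1.666142
t = 1.666142 / 0.049 = 34.00 years

34.00


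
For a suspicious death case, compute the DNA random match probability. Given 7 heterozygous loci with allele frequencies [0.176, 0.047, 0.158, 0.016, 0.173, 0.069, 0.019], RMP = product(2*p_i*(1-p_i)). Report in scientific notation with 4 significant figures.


Computing RMP for 7 loci:
Locus 1: 2 * 0.176 * 0.824 = 0.290048
Locus 2: 2 * 0.047 * 0.953 = 0.089582
Locus 3: 2 * 0.158 * 0.842 = 0.266072
Locus 4: 2 * 0.016 * 0.984 = 0.031488
Locus 5: 2 * 0.173 * 0.827 = 0.286142
Locus 6: 2 * 0.069 * 0.931 = 0.128478
Locus 7: 2 * 0.019 * 0.981 = 0.037278
RMP = 2.983e-07

2.983e-07


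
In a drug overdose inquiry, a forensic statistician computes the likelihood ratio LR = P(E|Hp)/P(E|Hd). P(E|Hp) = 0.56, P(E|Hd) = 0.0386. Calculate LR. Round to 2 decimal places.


Likelihood ratio calculation:
LR = P(E|Hp) / P(E|Hd)
LR = 0.56 / 0.0386
LR = 14.51

14.51


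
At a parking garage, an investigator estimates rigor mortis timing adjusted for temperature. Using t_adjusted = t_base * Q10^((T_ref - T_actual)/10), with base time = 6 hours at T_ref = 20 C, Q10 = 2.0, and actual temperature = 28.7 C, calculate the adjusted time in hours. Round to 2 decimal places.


Rigor mortis time adjustment:
Exponent = (T_ref - T_actual) / 10 = (20 - 28.7) / 10 = -0.87
Q10 factor = 2.0^-0.87 = 0.54715
t_adjusted = 6 * 0.54715 = 3.28 hours

3.28


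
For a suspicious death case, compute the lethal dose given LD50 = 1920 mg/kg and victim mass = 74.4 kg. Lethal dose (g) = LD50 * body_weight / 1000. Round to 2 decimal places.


Lethal dose calculation:
Lethal dose = LD50 * body_weight / 1000
= 1920 * 74.4 / 1000
= 142848 / 1000
= 142.85 g

142.85


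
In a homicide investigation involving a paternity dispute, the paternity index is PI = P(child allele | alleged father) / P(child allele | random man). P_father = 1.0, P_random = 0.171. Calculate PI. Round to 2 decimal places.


Paternity Index calculation:
PI = P(allele|father) / P(allele|random)
PI = 1.0 / 0.171
PI = 5.85

5.85


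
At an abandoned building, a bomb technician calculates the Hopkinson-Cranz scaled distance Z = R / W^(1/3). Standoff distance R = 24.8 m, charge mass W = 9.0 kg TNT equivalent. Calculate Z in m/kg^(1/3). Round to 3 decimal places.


Scaled distance calculation:
W^(1/3) = 9.0^(1/3) = 2.080084
Z = R / W^(1/3) = 24.8 / 2.080084
Z = 11.923 m/kg^(1/3)

11.923


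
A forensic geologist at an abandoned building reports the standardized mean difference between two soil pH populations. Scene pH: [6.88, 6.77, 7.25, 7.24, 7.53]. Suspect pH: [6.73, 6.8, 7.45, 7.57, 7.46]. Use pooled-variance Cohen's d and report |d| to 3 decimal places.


Pooled-variance Cohen's d for soil pH comparison:
Scene mean = 35.67 / 5 = 7.134
Suspect mean = 36.01 / 5 = 7.202
Scene sample variance s_s^2 = 0.09463
Suspect sample variance s_c^2 = 0.16197
Pooled variance = ((n_s-1)*s_s^2 + (n_c-1)*s_c^2) / (n_s + n_c - 2) = 0.1283
Pooled SD = sqrt(0.1283) = 0.35819
Mean difference = -0.068
|d| = |-0.068| / 0.35819 = 0.190

0.190


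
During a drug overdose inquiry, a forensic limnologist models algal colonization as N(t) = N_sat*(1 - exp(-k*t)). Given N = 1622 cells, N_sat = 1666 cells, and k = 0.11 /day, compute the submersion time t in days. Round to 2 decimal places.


PMSI from diatom colonization curve:
N / N_sat = 1622 / 1666 = 0.973589
1 - N/N_sat = 0.026411
ln(1 - N/N_sat) = -3.633975
t = -ln(1 - N/N_sat) / k = -(-3.633975) / 0.11 = 33.04 days

33.04


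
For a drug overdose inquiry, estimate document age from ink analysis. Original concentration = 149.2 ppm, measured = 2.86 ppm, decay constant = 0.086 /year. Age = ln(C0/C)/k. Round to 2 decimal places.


Document age estimation:
C0/C = 149.2 / 2.86 = 52.167832
ln(C0/C) = 3.954466
t = 3.954466 / 0.086 = 45.98 years

45.98


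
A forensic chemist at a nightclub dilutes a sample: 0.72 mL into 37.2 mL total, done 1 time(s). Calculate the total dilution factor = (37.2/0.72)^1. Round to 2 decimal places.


Dilution factor calculation:
Single dilution = V_total / V_sample = 37.2 / 0.72 ≈ 51.666667
Number of dilutions = 1
Total DF = (37.2 / 0.72)^1 (full precision, rounded at the end) = 51.67

51.67


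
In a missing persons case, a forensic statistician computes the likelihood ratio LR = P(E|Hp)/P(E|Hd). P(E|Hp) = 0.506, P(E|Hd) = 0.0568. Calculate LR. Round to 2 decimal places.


Likelihood ratio calculation:
LR = P(E|Hp) / P(E|Hd)
LR = 0.506 / 0.0568
LR = 8.91

8.91


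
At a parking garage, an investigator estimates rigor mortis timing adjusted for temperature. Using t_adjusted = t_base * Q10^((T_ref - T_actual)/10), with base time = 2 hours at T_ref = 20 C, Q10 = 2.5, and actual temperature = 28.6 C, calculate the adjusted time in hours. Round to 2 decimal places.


Rigor mortis time adjustment:
Exponent = (T_ref - T_actual) / 10 = (20 - 28.6) / 10 = -0.86
Q10 factor = 2.5^-0.86 = 0.45475
t_adjusted = 2 * 0.45475 = 0.91 hours

0.91


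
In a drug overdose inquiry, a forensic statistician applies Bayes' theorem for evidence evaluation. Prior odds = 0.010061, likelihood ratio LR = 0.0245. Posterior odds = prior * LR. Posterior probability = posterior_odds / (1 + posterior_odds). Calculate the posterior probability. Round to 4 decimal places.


Bayesian evidence evaluation:
Posterior odds = prior_odds * LR = 0.010061 * 0.0245 = 0.0002464945
Posterior probability = posterior_odds / (1 + posterior_odds)
= 0.0002464945 / (1 + 0.0002464945)
= 0.0002464945 / 1.0002464945
= 0.0002

0.0002


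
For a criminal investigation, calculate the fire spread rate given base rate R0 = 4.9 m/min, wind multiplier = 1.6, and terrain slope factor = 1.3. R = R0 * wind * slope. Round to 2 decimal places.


Fire spread rate calculation:
R = R0 * wind_factor * slope_factor
= 4.9 * 1.6 * 1.3
= 7.84 * 1.3
= 10.19 m/min

10.19


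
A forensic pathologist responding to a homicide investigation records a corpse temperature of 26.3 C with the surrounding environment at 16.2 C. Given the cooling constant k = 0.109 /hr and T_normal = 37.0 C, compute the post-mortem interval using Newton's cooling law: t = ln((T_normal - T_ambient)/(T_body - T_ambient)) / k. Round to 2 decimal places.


Using Newton's law of cooling:
t = ln((T_normal - T_ambient) / (T_body - T_ambient)) / k
T_normal - T_ambient = 20.8
T_body - T_ambient = 10.1
Ratio = 2.059406
ln(ratio) = 0.722418
t = 0.722418 / 0.109 = 6.63 hours

6.63


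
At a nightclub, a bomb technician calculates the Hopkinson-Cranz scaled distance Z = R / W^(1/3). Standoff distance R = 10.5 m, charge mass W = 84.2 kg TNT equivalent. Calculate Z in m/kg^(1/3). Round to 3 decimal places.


Scaled distance calculation:
W^(1/3) = 84.2^(1/3) = 4.382992
Z = R / W^(1/3) = 10.5 / 4.382992
Z = 2.396 m/kg^(1/3)

2.396


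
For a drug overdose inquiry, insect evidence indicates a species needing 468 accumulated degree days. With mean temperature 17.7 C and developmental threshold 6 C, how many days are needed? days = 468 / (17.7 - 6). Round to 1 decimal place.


Insect development time:
Effective temperature = avg_temp - T_base = 17.7 - 6 = 11.7 C
Days = ADD / effective_temp = 468 / 11.7 = 40.0 days

40.0


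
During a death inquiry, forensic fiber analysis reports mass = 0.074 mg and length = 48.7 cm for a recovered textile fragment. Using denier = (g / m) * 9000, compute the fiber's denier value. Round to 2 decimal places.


Denier calculation:
Mass in grams = 0.074 mg / 1000 = 0.000074 g
Length in meters = 48.7 cm / 100 = 0.487 m
Linear density = mass / length = 0.000074 / 0.487 = 0.00015195 g/m
Denier = (g/m) * 9000 = 0.00015195 * 9000 = 1.37

1.37


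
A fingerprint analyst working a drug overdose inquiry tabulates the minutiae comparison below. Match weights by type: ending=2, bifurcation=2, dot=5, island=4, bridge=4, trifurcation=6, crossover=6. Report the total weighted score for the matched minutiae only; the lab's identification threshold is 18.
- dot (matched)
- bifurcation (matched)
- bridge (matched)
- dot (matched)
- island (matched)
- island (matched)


Weighted minutiae match score:
  dot: matched, +5 (running total 5)
  bifurcation: matched, +2 (running total 7)
  bridge: matched, +4 (running total 11)
  dot: matched, +5 (running total 16)
  island: matched, +4 (running total 20)
  island: matched, +4 (running total 24)
Total score = 24
Threshold = 18; verdict = identification

24


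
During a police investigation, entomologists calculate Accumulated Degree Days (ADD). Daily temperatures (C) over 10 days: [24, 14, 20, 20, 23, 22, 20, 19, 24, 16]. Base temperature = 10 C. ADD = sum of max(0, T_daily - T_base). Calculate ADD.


Computing ADD day by day:
Day 1: max(0, 24 - 10) = 14
Day 2: max(0, 14 - 10) = 4
Day 3: max(0, 20 - 10) = 10
Day 4: max(0, 20 - 10) = 10
Day 5: max(0, 23 - 10) = 13
Day 6: max(0, 22 - 10) = 12
Day 7: max(0, 20 - 10) = 10
Day 8: max(0, 19 - 10) = 9
Day 9: max(0, 24 - 10) = 14
Day 10: max(0, 16 - 10) = 6
Total ADD = 102

102


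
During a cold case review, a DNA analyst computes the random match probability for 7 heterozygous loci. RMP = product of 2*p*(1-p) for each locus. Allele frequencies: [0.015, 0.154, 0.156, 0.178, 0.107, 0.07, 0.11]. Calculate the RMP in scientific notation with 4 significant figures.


Computing RMP for 7 loci:
Locus 1: 2 * 0.015 * 0.985 = 0.02955
Locus 2: 2 * 0.154 * 0.846 = 0.260568
Locus 3: 2 * 0.156 * 0.844 = 0.263328
Locus 4: 2 * 0.178 * 0.822 = 0.292632
Locus 5: 2 * 0.107 * 0.893 = 0.191102
Locus 6: 2 * 0.07 * 0.93 = 0.1302
Locus 7: 2 * 0.11 * 0.89 = 0.1958
RMP = 2.891e-06

2.891e-06


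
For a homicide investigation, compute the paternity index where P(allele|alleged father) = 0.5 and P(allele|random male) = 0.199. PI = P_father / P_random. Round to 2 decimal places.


Paternity Index calculation:
PI = P(allele|father) / P(allele|random)
PI = 0.5 / 0.199
PI = 2.51

2.51


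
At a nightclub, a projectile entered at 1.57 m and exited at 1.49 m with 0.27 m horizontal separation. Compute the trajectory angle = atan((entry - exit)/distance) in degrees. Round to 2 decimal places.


Bullet trajectory angle:
Height difference = 1.57 - 1.49 = 0.08 m
angle = atan(0.08 / 0.27)
angle = atan(0.296296)
angle = 16.50 degrees

16.50


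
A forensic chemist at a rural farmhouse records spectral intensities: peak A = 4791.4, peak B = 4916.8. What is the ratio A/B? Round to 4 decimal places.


Spectral peak ratio:
Peak A = 4791.4 counts
Peak B = 4916.8 counts
Ratio = 4791.4 / 4916.8 = 0.9745

0.9745


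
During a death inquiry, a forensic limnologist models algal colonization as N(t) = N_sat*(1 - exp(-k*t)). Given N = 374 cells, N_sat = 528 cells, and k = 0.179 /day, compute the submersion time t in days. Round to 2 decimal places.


PMSI from diatom colonization curve:
N / N_sat = 374 / 528 = 0.708333
1 - N/N_sat = 0.291667
ln(1 - N/N_sat) = -1.232143
t = -ln(1 - N/N_sat) / k = -(-1.232143) / 0.179 = 6.88 days

6.88


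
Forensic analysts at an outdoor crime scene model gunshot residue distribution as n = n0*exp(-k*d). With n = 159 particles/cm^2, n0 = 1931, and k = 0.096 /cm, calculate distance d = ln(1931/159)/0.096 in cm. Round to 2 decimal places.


GSR distance calculation:
n0/n = 1931 / 159 = 12.144654
ln(n0/n) = 2.496889
d = 2.496889 / 0.096 = 26.01 cm

26.01


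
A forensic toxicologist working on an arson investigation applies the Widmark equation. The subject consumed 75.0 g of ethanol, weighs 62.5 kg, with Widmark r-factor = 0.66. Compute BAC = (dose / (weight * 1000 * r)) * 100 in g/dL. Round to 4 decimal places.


Applying the Widmark formula:
BAC = (dose_g / (body_wt * 1000 * r)) * 100
Denominator = 62.5 * 1000 * 0.66 = 41250
BAC = (75.0 / 41250) * 100
BAC = 0.1818 g/dL

0.1818


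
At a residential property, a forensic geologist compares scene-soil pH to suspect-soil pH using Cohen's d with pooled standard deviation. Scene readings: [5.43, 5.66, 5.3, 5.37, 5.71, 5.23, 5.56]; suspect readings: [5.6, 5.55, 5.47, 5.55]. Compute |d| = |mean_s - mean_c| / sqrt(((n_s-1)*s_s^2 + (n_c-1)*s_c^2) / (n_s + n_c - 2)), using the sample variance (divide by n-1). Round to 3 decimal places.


Pooled-variance Cohen's d for soil pH comparison:
Scene mean = 38.26 / 7 = 5.465714
Suspect mean = 22.17 / 4 = 5.5425
Scene sample variance s_s^2 = 0.033295
Suspect sample variance s_c^2 = 0.002892
Pooled variance = ((n_s-1)*s_s^2 + (n_c-1)*s_c^2) / (n_s + n_c - 2) = 0.023161
Pooled SD = sqrt(0.023161) = 0.152187
Mean difference = -0.076786
|d| = |-0.076786| / 0.152187 = 0.505

0.505


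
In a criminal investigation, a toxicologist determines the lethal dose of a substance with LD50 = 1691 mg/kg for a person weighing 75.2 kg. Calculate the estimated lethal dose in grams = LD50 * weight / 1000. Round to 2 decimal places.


Lethal dose calculation:
Lethal dose = LD50 * body_weight / 1000
= 1691 * 75.2 / 1000
= 127163.2 / 1000
= 127.16 g

127.16


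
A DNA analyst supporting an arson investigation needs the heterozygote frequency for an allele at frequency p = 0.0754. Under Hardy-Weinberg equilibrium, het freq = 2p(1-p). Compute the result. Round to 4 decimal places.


Hardy-Weinberg heterozygote frequency:
q = 1 - p = 1 - 0.0754 = 0.9246
2pq = 2 * 0.0754 * 0.9246 = 0.1394

0.1394


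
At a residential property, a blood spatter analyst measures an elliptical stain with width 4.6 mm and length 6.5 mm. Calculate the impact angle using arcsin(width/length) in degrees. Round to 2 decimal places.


Blood spatter impact angle calculation:
width / length = 4.6 / 6.5 = 0.707692
angle = arcsin(0.707692)
angle = 45.05 degrees

45.05


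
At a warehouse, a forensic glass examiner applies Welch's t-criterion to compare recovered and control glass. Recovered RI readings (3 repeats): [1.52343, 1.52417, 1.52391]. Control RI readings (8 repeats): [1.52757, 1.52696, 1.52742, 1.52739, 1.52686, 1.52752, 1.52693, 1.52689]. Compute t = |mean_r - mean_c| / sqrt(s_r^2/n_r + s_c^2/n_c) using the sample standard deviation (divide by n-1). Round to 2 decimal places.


Welch's t-criterion for glass RI comparison:
Recovered mean = sum / n_r = 4.57151 / 3 = 1.5238367
Control mean = sum / n_c = 12.21754 / 8 = 1.5271925
Recovered sample variance s_r^2 = 1.40933e-07
Control sample variance s_c^2 = 9.50786e-08
Welch SE (unpooled) = sqrt(s_r^2/n_r + s_c^2/n_c) = sqrt(4.69778e-08 + 1.18848e-08) = sqrt(5.88626e-08) = 0.000242616
|mean_r - mean_c| = 0.00335583
t = 0.00335583 / 0.000242616 = 13.83

13.83


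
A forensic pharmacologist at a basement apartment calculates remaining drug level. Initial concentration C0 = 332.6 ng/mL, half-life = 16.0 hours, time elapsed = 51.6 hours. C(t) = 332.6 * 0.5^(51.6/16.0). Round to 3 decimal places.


Drug concentration decay:
Number of half-lives = t / t_half = 51.6 / 16.0 = 3.225
Decay factor = 0.5^3.225 = 0.10694938
C(t) = 332.6 * 0.10694938 = 35.571 ng/mL

35.571


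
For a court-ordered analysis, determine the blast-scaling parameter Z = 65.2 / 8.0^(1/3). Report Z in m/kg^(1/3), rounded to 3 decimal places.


Scaled distance calculation:
W^(1/3) = 8.0^(1/3) = 2
Z = R / W^(1/3) = 65.2 / 2
Z = 32.600 m/kg^(1/3)

32.600


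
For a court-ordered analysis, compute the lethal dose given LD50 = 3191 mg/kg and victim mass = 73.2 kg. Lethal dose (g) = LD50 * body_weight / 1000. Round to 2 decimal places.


Lethal dose calculation:
Lethal dose = LD50 * body_weight / 1000
= 3191 * 73.2 / 1000
= 233581.2 / 1000
= 233.58 g

233.58


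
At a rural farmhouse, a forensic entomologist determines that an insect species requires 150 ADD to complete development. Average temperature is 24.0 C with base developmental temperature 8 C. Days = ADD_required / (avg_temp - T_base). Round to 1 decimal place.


Insect development time:
Effective temperature = avg_temp - T_base = 24.0 - 8 = 16.0 C
Days = ADD / effective_temp = 150 / 16.0 = 9.4 days

9.4


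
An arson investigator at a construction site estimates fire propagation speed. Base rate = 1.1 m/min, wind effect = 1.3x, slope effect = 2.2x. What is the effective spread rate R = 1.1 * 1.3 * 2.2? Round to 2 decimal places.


Fire spread rate calculation:
R = R0 * wind_factor * slope_factor
= 1.1 * 1.3 * 2.2
= 1.43 * 2.2
= 3.15 m/min

3.15


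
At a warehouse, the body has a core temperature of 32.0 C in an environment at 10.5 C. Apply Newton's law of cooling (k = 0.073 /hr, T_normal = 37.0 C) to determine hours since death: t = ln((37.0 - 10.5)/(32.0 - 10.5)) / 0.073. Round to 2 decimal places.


Using Newton's law of cooling:
t = ln((T_normal - T_ambient) / (T_body - T_ambient)) / k
T_normal - T_ambient = 26.5
T_body - T_ambient = 21.5
Ratio = 1.232558
ln(ratio) = 0.209092
t = 0.209092 / 0.073 = 2.86 hours

2.86


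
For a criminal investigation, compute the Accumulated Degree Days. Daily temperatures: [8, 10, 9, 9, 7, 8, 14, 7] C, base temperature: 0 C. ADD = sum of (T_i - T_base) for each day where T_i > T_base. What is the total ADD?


Computing ADD day by day:
Day 1: max(0, 8 - 0) = 8
Day 2: max(0, 10 - 0) = 10
Day 3: max(0, 9 - 0) = 9
Day 4: max(0, 9 - 0) = 9
Day 5: max(0, 7 - 0) = 7
Day 6: max(0, 8 - 0) = 8
Day 7: max(0, 14 - 0) = 14
Day 8: max(0, 7 - 0) = 7
Total ADD = 72

72


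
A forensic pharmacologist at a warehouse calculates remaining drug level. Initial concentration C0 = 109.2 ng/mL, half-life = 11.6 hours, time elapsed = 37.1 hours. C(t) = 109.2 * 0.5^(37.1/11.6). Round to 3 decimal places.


Drug concentration decay:
Number of half-lives = t / t_half = 37.1 / 11.6 = 3.198276
Decay factor = 0.5^3.198276 = 0.10894894
C(t) = 109.2 * 0.10894894 = 11.897 ng/mL

11.897


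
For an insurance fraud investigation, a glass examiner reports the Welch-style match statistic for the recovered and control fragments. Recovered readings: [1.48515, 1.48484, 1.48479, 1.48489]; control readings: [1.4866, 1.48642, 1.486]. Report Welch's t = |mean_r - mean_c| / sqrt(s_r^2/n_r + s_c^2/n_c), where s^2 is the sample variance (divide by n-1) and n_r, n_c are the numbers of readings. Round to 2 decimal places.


Welch's t-criterion for glass RI comparison:
Recovered mean = sum / n_r = 5.93967 / 4 = 1.4849175
Control mean = sum / n_c = 4.45902 / 3 = 1.48634
Recovered sample variance s_r^2 = 2.56917e-08
Control sample variance s_c^2 = 9.48e-08
Welch SE (unpooled) = sqrt(s_r^2/n_r + s_c^2/n_c) = sqrt(6.42292e-09 + 3.16e-08) = sqrt(3.80229e-08) = 0.000194995
|mean_r - mean_c| = 0.0014225
t = 0.0014225 / 0.000194995 = 7.30

7.30


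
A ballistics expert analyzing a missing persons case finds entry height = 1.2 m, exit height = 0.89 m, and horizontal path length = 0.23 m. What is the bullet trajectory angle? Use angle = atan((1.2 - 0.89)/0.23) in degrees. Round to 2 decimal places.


Bullet trajectory angle:
Height difference = 1.2 - 0.89 = 0.31 m
angle = atan(0.31 / 0.23)
angle = atan(1.347826)
angle = 53.43 degrees

53.43


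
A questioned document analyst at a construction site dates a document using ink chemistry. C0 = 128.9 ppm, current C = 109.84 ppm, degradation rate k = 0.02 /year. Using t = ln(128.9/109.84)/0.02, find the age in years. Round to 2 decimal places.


Document age estimation:
C0/C = 128.9 / 109.84 = 1.173525
ln(C0/C) = 0.160012
t = 0.160012 / 0.02 = 8.00 years

8.00


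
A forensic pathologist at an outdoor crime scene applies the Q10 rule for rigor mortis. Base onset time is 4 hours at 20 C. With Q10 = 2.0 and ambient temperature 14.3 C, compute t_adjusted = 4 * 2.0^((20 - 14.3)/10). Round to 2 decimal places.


Rigor mortis time adjustment:
Exponent = (T_ref - T_actual) / 10 = (20 - 14.3) / 10 = 0.57
Q10 factor = 2.0^0.57 = 1.48452
t_adjusted = 4 * 1.48452 = 5.94 hours

5.94


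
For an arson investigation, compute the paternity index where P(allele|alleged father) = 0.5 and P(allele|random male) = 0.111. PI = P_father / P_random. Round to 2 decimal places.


Paternity Index calculation:
PI = P(allele|father) / P(allele|random)
PI = 0.5 / 0.111
PI = 4.50

4.50


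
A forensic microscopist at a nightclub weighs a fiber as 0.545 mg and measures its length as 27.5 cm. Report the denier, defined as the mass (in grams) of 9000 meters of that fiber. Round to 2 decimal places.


Denier calculation:
Mass in grams = 0.545 mg / 1000 = 0.000545 g
Length in meters = 27.5 cm / 100 = 0.275 m
Linear density = mass / length = 0.000545 / 0.275 = 0.00198182 g/m
Denier = (g/m) * 9000 = 0.00198182 * 9000 = 17.84

17.84


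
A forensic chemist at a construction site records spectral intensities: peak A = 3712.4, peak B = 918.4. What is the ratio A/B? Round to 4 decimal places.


Spectral peak ratio:
Peak A = 3712.4 counts
Peak B = 918.4 counts
Ratio = 3712.4 / 918.4 = 4.0422

4.0422


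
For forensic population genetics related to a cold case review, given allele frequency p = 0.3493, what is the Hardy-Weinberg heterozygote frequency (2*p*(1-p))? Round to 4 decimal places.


Hardy-Weinberg heterozygote frequency:
q = 1 - p = 1 - 0.3493 = 0.6507
2pq = 2 * 0.3493 * 0.6507 = 0.4546

0.4546


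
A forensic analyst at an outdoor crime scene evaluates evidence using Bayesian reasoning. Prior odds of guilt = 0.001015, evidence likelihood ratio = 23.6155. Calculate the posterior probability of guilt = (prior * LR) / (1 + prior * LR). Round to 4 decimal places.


Bayesian evidence evaluation:
Posterior odds = prior_odds * LR = 0.001015 * 23.6155 = 0.02396973
Posterior probability = posterior_odds / (1 + posterior_odds)
= 0.02396973 / (1 + 0.02396973)
= 0.02396973 / 1.02396973
= 0.0234

0.0234


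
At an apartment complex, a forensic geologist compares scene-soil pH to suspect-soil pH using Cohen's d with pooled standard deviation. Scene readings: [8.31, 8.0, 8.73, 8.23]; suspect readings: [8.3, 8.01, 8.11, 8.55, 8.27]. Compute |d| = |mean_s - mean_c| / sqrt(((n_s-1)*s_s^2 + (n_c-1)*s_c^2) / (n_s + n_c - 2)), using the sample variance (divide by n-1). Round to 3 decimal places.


Pooled-variance Cohen's d for soil pH comparison:
Scene mean = 33.27 / 4 = 8.3175
Suspect mean = 41.24 / 5 = 8.248
Scene sample variance s_s^2 = 0.092892
Suspect sample variance s_c^2 = 0.04252
Pooled variance = ((n_s-1)*s_s^2 + (n_c-1)*s_c^2) / (n_s + n_c - 2) = 0.064108
Pooled SD = sqrt(0.064108) = 0.253196
Mean difference = 0.0695
|d| = |0.0695| / 0.253196 = 0.274

0.274


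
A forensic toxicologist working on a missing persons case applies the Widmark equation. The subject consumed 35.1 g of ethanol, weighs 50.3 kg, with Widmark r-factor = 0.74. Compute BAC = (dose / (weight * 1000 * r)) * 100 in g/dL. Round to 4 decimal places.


Applying the Widmark formula:
BAC = (dose_g / (body_wt * 1000 * r)) * 100
Denominator = 50.3 * 1000 * 0.74 = 37222
BAC = (35.1 / 37222) * 100
BAC = 0.0943 g/dL

0.0943


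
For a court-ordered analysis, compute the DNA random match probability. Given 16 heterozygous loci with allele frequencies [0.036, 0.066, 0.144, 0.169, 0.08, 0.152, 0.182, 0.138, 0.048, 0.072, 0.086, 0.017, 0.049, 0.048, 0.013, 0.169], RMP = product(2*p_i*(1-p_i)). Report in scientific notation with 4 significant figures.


Computing RMP for 16 loci:
Locus 1: 2 * 0.036 * 0.964 = 0.069408
Locus 2: 2 * 0.066 * 0.934 = 0.123288
Locus 3: 2 * 0.144 * 0.856 = 0.246528
Locus 4: 2 * 0.169 * 0.831 = 0.280878
Locus 5: 2 * 0.08 * 0.92 = 0.1472
Locus 6: 2 * 0.152 * 0.848 = 0.257792
Locus 7: 2 * 0.182 * 0.818 = 0.297752
Locus 8: 2 * 0.138 * 0.862 = 0.237912
Locus 9: 2 * 0.048 * 0.952 = 0.091392
Locus 10: 2 * 0.072 * 0.928 = 0.133632
Locus 11: 2 * 0.086 * 0.914 = 0.157208
Locus 12: 2 * 0.017 * 0.983 = 0.033422
Locus 13: 2 * 0.049 * 0.951 = 0.093198
Locus 14: 2 * 0.048 * 0.952 = 0.091392
Locus 15: 2 * 0.013 * 0.987 = 0.025662
Locus 16: 2 * 0.169 * 0.831 = 0.280878
RMP = 6.275e-15

6.275e-15


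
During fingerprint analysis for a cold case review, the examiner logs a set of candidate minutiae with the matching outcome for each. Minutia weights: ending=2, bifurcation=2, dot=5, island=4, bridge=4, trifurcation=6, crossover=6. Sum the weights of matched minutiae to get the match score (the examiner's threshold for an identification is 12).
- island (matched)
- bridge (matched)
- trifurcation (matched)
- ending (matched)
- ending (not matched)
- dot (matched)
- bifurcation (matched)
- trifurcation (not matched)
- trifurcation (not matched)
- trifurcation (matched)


Weighted minutiae match score:
  island: matched, +4 (running total 4)
  bridge: matched, +4 (running total 8)
  trifurcation: matched, +6 (running total 14)
  ending: matched, +2 (running total 16)
  ending: not matched, +0
  dot: matched, +5 (running total 21)
  bifurcation: matched, +2 (running total 23)
  trifurcation: not matched, +0
  trifurcation: not matched, +0
  trifurcation: matched, +6 (running total 29)
Total score = 29
Threshold = 12; verdict = identification

29


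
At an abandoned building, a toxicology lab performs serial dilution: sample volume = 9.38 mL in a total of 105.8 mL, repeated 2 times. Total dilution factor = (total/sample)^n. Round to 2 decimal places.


Dilution factor calculation:
Single dilution = V_total / V_sample = 105.8 / 9.38 ≈ 11.279318
Number of dilutions = 2
Total DF = (105.8 / 9.38)^2 (full precision, rounded at the end) = 127.22

127.22


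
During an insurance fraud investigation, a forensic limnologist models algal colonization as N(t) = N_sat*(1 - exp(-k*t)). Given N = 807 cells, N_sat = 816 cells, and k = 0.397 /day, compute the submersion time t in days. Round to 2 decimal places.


PMSI from diatom colonization curve:
N / N_sat = 807 / 816 = 0.988971
1 - N/N_sat = 0.011029
ln(1 - N/N_sat) = -4.507227
t = -ln(1 - N/N_sat) / k = -(-4.507227) / 0.397 = 11.35 days

11.35


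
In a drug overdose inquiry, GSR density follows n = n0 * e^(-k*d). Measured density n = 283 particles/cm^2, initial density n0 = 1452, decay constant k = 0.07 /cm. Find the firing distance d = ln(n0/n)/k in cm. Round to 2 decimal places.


GSR distance calculation:
n0/n = 1452 / 283 = 5.130742
ln(n0/n) = 1.63525
d = 1.63525 / 0.07 = 23.36 cm

23.36


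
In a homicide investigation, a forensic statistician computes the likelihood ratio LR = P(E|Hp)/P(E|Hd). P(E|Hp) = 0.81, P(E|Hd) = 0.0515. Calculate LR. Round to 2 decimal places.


Likelihood ratio calculation:
LR = P(E|Hp) / P(E|Hd)
LR = 0.81 / 0.0515
LR = 15.73

15.73


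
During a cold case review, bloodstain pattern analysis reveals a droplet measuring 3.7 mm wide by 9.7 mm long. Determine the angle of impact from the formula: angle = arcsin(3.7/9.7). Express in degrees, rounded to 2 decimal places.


Blood spatter impact angle calculation:
width / length = 3.7 / 9.7 = 0.381443
angle = arcsin(0.381443)
angle = 22.42 degrees

22.42


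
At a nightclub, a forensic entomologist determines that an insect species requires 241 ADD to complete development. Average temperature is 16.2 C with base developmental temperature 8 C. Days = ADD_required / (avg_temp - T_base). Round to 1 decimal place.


Insect development time:
Effective temperature = avg_temp - T_base = 16.2 - 8 = 8.2 C
Days = ADD / effective_temp = 241 / 8.2 = 29.4 days

29.4


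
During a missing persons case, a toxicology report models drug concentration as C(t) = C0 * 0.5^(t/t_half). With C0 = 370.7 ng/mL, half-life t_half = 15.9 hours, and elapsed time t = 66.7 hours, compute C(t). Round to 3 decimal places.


Drug concentration decay:
Number of half-lives = t / t_half = 66.7 / 15.9 = 4.194969
Decay factor = 0.5^4.194969 = 0.05459948
C(t) = 370.7 * 0.05459948 = 20.240 ng/mL

20.240


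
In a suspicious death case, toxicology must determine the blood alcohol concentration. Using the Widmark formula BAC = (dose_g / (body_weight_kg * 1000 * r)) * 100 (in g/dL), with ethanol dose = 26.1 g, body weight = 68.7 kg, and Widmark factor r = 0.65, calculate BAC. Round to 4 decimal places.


Applying the Widmark formula:
BAC = (dose_g / (body_wt * 1000 * r)) * 100
Denominator = 68.7 * 1000 * 0.65 = 44655
BAC = (26.1 / 44655) * 100
BAC = 0.0584 g/dL

0.0584


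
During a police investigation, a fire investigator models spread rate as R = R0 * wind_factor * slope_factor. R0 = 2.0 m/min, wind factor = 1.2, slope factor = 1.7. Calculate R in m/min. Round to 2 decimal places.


Fire spread rate calculation:
R = R0 * wind_factor * slope_factor
= 2.0 * 1.2 * 1.7
= 2.4 * 1.7
= 4.08 m/min

4.08


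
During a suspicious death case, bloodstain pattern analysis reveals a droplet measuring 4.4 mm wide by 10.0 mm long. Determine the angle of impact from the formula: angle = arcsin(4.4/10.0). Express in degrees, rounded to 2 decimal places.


Blood spatter impact angle calculation:
width / length = 4.4 / 10.0 = 0.44
angle = arcsin(0.44)
angle = 26.10 degrees

26.10


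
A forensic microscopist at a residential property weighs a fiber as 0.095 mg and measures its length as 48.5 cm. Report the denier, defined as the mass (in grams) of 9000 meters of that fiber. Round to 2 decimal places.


Denier calculation:
Mass in grams = 0.095 mg / 1000 = 0.000095 g
Length in meters = 48.5 cm / 100 = 0.485 m
Linear density = mass / length = 0.000095 / 0.485 = 0.00019588 g/m
Denier = (g/m) * 9000 = 0.00019588 * 9000 = 1.76

1.76


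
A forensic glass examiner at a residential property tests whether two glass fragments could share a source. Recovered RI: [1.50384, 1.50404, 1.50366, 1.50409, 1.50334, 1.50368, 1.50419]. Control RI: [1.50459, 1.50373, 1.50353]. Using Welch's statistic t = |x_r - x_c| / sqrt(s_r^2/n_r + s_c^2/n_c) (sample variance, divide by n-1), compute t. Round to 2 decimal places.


Welch's t-criterion for glass RI comparison:
Recovered mean = sum / n_r = 10.52684 / 7 = 1.5038343
Control mean = sum / n_c = 4.51185 / 3 = 1.50395
Recovered sample variance s_r^2 = 8.87952e-08
Control sample variance s_c^2 = 3.172e-07
Welch SE (unpooled) = sqrt(s_r^2/n_r + s_c^2/n_c) = sqrt(1.2685e-08 + 1.05733e-07) = sqrt(1.18418e-07) = 0.000344119
|mean_r - mean_c| = 0.000115714
t = 0.000115714 / 0.000344119 = 0.34

0.34


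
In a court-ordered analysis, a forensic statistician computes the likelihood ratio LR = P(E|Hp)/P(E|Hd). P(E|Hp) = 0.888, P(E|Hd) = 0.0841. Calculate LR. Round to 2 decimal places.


Likelihood ratio calculation:
LR = P(E|Hp) / P(E|Hd)
LR = 0.888 / 0.0841
LR = 10.56

10.56


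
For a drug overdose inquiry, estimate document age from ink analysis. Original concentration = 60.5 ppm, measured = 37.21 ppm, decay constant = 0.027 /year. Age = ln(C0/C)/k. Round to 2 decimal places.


Document age estimation:
C0/C = 60.5 / 37.21 = 1.625907
ln(C0/C) = 0.486066
t = 0.486066 / 0.027 = 18.00 years

18.00


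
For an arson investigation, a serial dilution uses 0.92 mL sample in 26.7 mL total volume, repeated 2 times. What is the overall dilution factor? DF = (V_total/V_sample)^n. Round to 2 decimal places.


Dilution factor calculation:
Single dilution = V_total / V_sample = 26.7 / 0.92 ≈ 29.021739
Number of dilutions = 2
Total DF = (26.7 / 0.92)^2 (full precision, rounded at the end) = 842.26

842.26


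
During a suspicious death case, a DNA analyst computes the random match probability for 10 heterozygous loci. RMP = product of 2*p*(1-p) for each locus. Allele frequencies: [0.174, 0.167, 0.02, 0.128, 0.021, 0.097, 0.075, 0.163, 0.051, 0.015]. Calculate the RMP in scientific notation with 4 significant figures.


Computing RMP for 10 loci:
Locus 1: 2 * 0.174 * 0.826 = 0.287448
Locus 2: 2 * 0.167 * 0.833 = 0.278222
Locus 3: 2 * 0.02 * 0.98 = 0.0392
Locus 4: 2 * 0.128 * 0.872 = 0.223232
Locus 5: 2 * 0.021 * 0.979 = 0.041118
Locus 6: 2 * 0.097 * 0.903 = 0.175182
Locus 7: 2 * 0.075 * 0.925 = 0.13875
Locus 8: 2 * 0.163 * 0.837 = 0.272862
Locus 9: 2 * 0.051 * 0.949 = 0.096798
Locus 10: 2 * 0.015 * 0.985 = 0.02955
RMP = 5.459e-10

5.459e-10


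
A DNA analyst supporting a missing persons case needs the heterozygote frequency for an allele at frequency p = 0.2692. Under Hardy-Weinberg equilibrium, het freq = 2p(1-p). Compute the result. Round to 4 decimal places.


Hardy-Weinberg heterozygote frequency:
q = 1 - p = 1 - 0.2692 = 0.7308
2pq = 2 * 0.2692 * 0.7308 = 0.3935

0.3935


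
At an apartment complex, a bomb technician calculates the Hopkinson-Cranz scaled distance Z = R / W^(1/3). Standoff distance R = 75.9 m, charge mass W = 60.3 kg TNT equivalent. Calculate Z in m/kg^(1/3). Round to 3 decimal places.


Scaled distance calculation:
W^(1/3) = 60.3^(1/3) = 3.921382
Z = R / W^(1/3) = 75.9 / 3.921382
Z = 19.355 m/kg^(1/3)

19.355


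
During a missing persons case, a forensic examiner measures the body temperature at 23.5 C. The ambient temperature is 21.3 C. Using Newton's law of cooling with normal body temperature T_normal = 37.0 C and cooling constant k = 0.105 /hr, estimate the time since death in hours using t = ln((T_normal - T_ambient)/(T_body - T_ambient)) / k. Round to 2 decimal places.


Using Newton's law of cooling:
t = ln((T_normal - T_ambient) / (T_body - T_ambient)) / k
T_normal - T_ambient = 15.7
T_body - T_ambient = 2.2
Ratio = 7.136364
ln(ratio) = 1.965203
t = 1.965203 / 0.105 = 18.72 hours

18.72
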